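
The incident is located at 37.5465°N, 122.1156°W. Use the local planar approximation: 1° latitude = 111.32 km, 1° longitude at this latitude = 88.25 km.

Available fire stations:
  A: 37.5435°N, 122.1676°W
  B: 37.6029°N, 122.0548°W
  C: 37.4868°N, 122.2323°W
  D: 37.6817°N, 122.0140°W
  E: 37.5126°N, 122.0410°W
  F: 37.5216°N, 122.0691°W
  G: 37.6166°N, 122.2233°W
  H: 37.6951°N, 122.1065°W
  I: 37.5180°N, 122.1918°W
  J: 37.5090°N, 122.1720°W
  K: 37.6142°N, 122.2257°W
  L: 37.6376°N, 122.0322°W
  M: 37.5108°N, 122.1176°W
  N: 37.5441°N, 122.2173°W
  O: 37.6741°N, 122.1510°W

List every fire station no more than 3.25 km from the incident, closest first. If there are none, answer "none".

Distances from 37.5465°N, 122.1156°W:
A: √((-0.0030·111.32)² + (-0.0520·88.25)²) = √(0.111529 + 21.058921) = 4.6011 km
B: √((0.0564·111.32)² + (0.0608·88.25)²) = √(39.418909 + 28.789663) = 8.2588 km
C: √((-0.0597·111.32)² + (-0.1167·88.25)²) = √(44.166711 + 106.064767) = 12.2569 km
D: √((0.1352·111.32)² + (0.1016·88.25)²) = √(226.516467 + 80.392742) = 17.5188 km
E: √((-0.0339·111.32)² + (0.0746·88.25)²) = √(14.241174 + 43.341814) = 7.5883 km
F: √((-0.0249·111.32)² + (0.0465·88.25)²) = √(7.683252 + 16.839738) = 4.9521 km
G: √((0.0701·111.32)² + (-0.1077·88.25)²) = √(60.895112 + 90.335995) = 12.2976 km
H: √((0.1486·111.32)² + (0.0091·88.25)²) = √(273.642793 + 0.644929) = 16.5616 km
I: √((-0.0285·111.32)² + (-0.0762·88.25)²) = √(10.065518 + 45.220918) = 7.4355 km
J: √((-0.0375·111.32)² + (-0.0564·88.25)²) = √(17.426450 + 24.773515) = 6.4962 km
K: √((0.0677·111.32)² + (-0.1101·88.25)²) = √(56.796782 + 94.406972) = 12.2965 km
L: √((0.0911·111.32)² + (0.0834·88.25)²) = √(102.844992 + 54.170336) = 12.5306 km
M: √((-0.0357·111.32)² + (-0.0020·88.25)²) = √(15.793662 + 0.031152) = 3.9780 km
N: √((-0.0024·111.32)² + (-0.1017·88.25)²) = √(0.071379 + 80.551074) = 8.9790 km
O: √((0.1276·111.32)² + (-0.0354·88.25)²) = √(201.765888 + 9.759688) = 14.5439 km
Threshold 3.25 km: none within range.

none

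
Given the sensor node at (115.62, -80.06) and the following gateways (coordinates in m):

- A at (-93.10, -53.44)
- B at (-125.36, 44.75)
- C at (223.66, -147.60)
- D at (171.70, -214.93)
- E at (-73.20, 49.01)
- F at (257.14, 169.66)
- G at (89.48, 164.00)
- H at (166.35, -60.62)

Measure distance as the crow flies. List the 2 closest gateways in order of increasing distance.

H, C

Distances from (115.62, -80.06):
A: √((-208.72)² + (26.62)²) = √(43564.0384 + 708.6244) = 210.41 m
B: √((-240.98)² + (124.81)²) = √(58071.3604 + 15577.5361) = 271.38 m
C: √((108.04)² + (-67.54)²) = √(11672.6416 + 4561.6516) = 127.41 m
D: √((56.08)² + (-134.87)²) = √(3144.9664 + 18189.9169) = 146.06 m
E: √((-188.82)² + (129.07)²) = √(35652.9924 + 16659.0649) = 228.72 m
F: √((141.52)² + (249.72)²) = √(20027.9104 + 62360.0784) = 287.03 m
G: √((-26.14)² + (244.06)²) = √(683.2996 + 59565.2836) = 245.46 m
H: √((50.73)² + (19.44)²) = √(2573.5329 + 377.9136) = 54.33 m
Sorted: H (54.33 m) < C (127.41 m) < D (146.06 m) < A (210.41 m) < …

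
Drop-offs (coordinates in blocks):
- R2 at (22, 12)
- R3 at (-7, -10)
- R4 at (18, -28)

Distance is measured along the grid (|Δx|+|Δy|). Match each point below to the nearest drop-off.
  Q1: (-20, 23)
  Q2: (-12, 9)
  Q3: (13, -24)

Q1 at (-20, 23):
  R2: 53 blocks
  R3: 46 blocks
  R4: 89 blocks
  → nearest: R3 (46 blocks)
Q2 at (-12, 9):
  R2: 37 blocks
  R3: 24 blocks
  R4: 67 blocks
  → nearest: R3 (24 blocks)
Q3 at (13, -24):
  R2: 45 blocks
  R3: 34 blocks
  R4: 9 blocks
  → nearest: R4 (9 blocks)

Q1→R3; Q2→R3; Q3→R4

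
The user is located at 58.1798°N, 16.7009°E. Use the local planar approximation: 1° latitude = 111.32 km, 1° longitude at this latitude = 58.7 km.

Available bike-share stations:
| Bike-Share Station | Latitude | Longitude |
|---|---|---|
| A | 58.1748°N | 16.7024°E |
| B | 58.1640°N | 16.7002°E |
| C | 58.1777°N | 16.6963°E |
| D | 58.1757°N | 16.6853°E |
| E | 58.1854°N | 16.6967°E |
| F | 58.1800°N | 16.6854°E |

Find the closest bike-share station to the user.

Distances from 58.1798°N, 16.7009°E:
A: 0.5635 km
B: 1.7593 km
C: 0.3572 km
D: 1.0232 km
E: 0.6704 km
F: 0.9101 km
Minimum: C at 0.3572 km.

C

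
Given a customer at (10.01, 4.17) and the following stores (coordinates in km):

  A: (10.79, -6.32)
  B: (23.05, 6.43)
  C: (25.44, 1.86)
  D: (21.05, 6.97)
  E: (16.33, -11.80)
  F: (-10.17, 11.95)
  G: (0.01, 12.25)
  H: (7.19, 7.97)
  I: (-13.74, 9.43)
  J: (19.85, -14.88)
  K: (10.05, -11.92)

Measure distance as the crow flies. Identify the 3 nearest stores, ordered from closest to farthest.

Distances from (10.01, 4.17):
A: √((0.78)² + (-10.49)²) = √(0.6084 + 110.0401) = 10.52 km
B: √((13.04)² + (2.26)²) = √(170.0416 + 5.1076) = 13.23 km
C: √((15.43)² + (-2.31)²) = √(238.0849 + 5.3361) = 15.60 km
D: √((11.04)² + (2.80)²) = √(121.8816 + 7.8400) = 11.39 km
E: √((6.32)² + (-15.97)²) = √(39.9424 + 255.0409) = 17.18 km
F: √((-20.18)² + (7.78)²) = √(407.2324 + 60.5284) = 21.63 km
G: √((-10.00)² + (8.08)²) = √(100.0000 + 65.2864) = 12.86 km
H: √((-2.82)² + (3.80)²) = √(7.9524 + 14.4400) = 4.73 km
I: √((-23.75)² + (5.26)²) = √(564.0625 + 27.6676) = 24.33 km
J: √((9.84)² + (-19.05)²) = √(96.8256 + 362.9025) = 21.44 km
K: √((0.04)² + (-16.09)²) = √(0.0016 + 258.8881) = 16.09 km
Sorted: H (4.73 km) < A (10.52 km) < D (11.39 km) < G (12.86 km) < B (13.23 km) < …

H, A, D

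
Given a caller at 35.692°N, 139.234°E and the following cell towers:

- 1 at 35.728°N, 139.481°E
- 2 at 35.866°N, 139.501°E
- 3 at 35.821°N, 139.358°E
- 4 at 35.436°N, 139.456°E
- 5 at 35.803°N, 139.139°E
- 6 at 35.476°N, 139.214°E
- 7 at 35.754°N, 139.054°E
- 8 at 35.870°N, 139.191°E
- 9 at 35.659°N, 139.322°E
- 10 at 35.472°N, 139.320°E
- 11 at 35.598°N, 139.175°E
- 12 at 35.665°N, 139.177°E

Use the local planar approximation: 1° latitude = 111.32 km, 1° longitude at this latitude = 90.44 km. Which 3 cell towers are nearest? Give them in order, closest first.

Distances from 35.692°N, 139.234°E:
1: √((0.036·111.32)² + (0.247·90.44)²) = √(16.06022 + 499.01662) = 22.695 km
2: √((0.174·111.32)² + (0.267·90.44)²) = √(375.18450 + 583.10079) = 30.956 km
3: √((0.129·111.32)² + (0.124·90.44)²) = √(206.21764 + 125.76636) = 18.220 km
4: √((-0.256·111.32)² + (0.222·90.44)²) = √(812.13144 + 403.11323) = 34.860 km
5: √((0.111·111.32)² + (-0.095·90.44)²) = √(152.68359 + 73.81903) = 15.050 km
6: √((-0.216·111.32)² + (-0.020·90.44)²) = √(578.16780 + 3.27176) = 24.113 km
7: √((0.062·111.32)² + (-0.180·90.44)²) = √(47.63540 + 265.01235) = 17.682 km
8: √((0.178·111.32)² + (-0.043·90.44)²) = √(392.63264 + 15.12370) = 20.193 km
9: √((-0.033·111.32)² + (0.088·90.44)²) = √(13.49504 + 63.34122) = 8.766 km
10: √((-0.220·111.32)² + (0.086·90.44)²) = √(599.77969 + 60.49480) = 25.696 km
11: √((-0.094·111.32)² + (-0.059·90.44)²) = √(109.49697 + 28.47247) = 11.746 km
12: √((-0.027·111.32)² + (-0.057·90.44)²) = √(9.03387 + 26.57485) = 5.967 km
Sorted: 12 (5.967 km) < 9 (8.766 km) < 11 (11.746 km) < 5 (15.050 km) < 7 (17.682 km) < …

12, 9, 11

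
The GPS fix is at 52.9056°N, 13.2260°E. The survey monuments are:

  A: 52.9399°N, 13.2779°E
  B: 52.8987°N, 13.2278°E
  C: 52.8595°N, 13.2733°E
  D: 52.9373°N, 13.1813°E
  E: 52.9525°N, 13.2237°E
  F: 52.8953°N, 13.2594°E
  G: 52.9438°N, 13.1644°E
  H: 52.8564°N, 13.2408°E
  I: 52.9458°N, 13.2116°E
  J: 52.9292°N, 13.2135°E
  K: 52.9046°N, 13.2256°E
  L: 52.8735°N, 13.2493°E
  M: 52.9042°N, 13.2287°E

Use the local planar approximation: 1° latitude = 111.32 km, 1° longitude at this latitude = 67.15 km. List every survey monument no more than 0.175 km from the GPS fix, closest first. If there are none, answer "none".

K

Distances from 52.9056°N, 13.2260°E:
A: 5.1696 km
B: 0.7776 km
C: 6.0352 km
D: 4.6327 km
E: 5.2232 km
F: 2.5189 km
G: 5.9324 km
H: 5.5664 km
I: 4.5783 km
J: 2.7580 km
K: 0.1145 km
L: 3.9009 km
M: 0.2391 km
Threshold 0.175 km: K (0.1145 km) is within range.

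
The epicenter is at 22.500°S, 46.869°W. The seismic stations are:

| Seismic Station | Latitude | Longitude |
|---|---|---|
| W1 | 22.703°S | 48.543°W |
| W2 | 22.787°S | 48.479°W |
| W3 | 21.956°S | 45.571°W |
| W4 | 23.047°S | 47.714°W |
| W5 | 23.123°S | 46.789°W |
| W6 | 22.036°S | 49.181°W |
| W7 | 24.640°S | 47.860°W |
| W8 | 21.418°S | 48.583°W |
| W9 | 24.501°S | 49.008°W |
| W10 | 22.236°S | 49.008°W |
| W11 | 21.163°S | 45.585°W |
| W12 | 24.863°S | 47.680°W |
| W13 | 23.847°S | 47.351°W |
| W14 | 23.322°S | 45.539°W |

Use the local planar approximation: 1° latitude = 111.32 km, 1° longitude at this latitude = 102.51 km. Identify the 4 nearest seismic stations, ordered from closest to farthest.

Distances from 22.500°S, 46.869°W:
W1: 173.083 km
W2: 168.105 km
W3: 146.191 km
W4: 105.882 km
W5: 69.836 km
W6: 242.566 km
W7: 258.981 km
W8: 213.024 km
W9: 312.565 km
W10: 221.230 km
W11: 198.687 km
W12: 275.874 km
W13: 157.879 km
W14: 164.199 km
Sorted: W5 (69.836 km) < W4 (105.882 km) < W3 (146.191 km) < W13 (157.879 km) < W14 (164.199 km) < W2 (168.105 km) < …

W5, W4, W3, W13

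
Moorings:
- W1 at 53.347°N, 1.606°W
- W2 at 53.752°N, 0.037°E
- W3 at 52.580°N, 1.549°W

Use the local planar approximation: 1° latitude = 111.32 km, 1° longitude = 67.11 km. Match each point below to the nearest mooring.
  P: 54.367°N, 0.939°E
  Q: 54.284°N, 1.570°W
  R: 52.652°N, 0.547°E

P→W2; Q→W1; R→W2

P at 54.367°N, 0.939°E:
  W1: √((-1.020·111.32)² + (-2.545·67.11)²) = √(12892.78495 + 29170.91495) = 205.094 km
  W2: √((-0.615·111.32)² + (-0.902·67.11)²) = √(4687.01806 + 3664.27072) = 91.385 km
  W3: √((-1.787·111.32)² + (-2.488·67.11)²) = √(39572.68338 + 27878.87404) = 259.714 km
  → nearest: W2 (91.385 km)
Q at 54.284°N, 1.570°W:
  W1: √((-0.937·111.32)² + (-0.036·67.11)²) = √(10879.91687 + 5.83686) = 104.335 km
  W2: √((-0.532·111.32)² + (1.607·67.11)²) = √(3507.27371 + 11630.71011) = 123.037 km
  W3: √((-1.704·111.32)² + (0.021·67.11)²) = √(35982.02295 + 1.98615) = 189.695 km
  → nearest: W1 (104.335 km)
R at 52.652°N, 0.547°E:
  W1: √((0.695·111.32)² + (-2.153·67.11)²) = √(5985.71458 + 20876.73302) = 163.898 km
  W2: √((1.100·111.32)² + (-0.510·67.11)²) = √(14994.49230 + 1171.42592) = 127.145 km
  W3: √((-0.072·111.32)² + (-2.096·67.11)²) = √(64.24087 + 19785.95579) = 140.891 km
  → nearest: W2 (127.145 km)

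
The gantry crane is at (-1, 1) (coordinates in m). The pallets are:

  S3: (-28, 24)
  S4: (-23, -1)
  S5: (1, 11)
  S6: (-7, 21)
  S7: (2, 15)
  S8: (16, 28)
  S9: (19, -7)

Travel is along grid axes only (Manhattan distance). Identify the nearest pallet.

S5

Distances from (-1, 1):
S3: |-27| + |23| = 27 + 23 = 50 m
S4: |-22| + |-2| = 22 + 2 = 24 m
S5: |2| + |10| = 2 + 10 = 12 m
S6: |-6| + |20| = 6 + 20 = 26 m
S7: |3| + |14| = 3 + 14 = 17 m
S8: |17| + |27| = 17 + 27 = 44 m
S9: |20| + |-8| = 20 + 8 = 28 m
Minimum: S5 at 12 m.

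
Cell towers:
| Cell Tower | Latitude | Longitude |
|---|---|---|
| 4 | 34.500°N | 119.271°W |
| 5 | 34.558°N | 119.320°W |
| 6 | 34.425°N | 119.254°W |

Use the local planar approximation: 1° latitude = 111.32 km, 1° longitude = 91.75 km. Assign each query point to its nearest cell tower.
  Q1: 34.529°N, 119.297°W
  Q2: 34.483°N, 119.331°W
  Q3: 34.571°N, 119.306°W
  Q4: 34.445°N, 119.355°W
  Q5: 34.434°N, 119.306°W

Q1 at 34.529°N, 119.297°W:
  4: √((-0.029·111.32)² + (0.026·91.75)²) = √(10.42179 + 5.69061) = 4.014 km
  5: √((0.029·111.32)² + (-0.023·91.75)²) = √(10.42179 + 4.45316) = 3.857 km
  6: √((-0.104·111.32)² + (0.043·91.75)²) = √(134.03341 + 15.56500) = 12.231 km
  → nearest: 5 (3.857 km)
Q2 at 34.483°N, 119.331°W:
  4: √((0.017·111.32)² + (0.060·91.75)²) = √(3.58133 + 30.30503) = 5.821 km
  5: √((0.075·111.32)² + (0.011·91.75)²) = √(69.70580 + 1.01859) = 8.410 km
  6: √((-0.058·111.32)² + (0.077·91.75)²) = √(41.68717 + 49.91069) = 9.571 km
  → nearest: 4 (5.821 km)
Q3 at 34.571°N, 119.306°W:
  4: √((-0.071·111.32)² + (0.035·91.75)²) = √(62.46879 + 10.31213) = 8.531 km
  5: √((-0.013·111.32)² + (-0.014·91.75)²) = √(2.09427 + 1.64994) = 1.935 km
  6: √((-0.146·111.32)² + (0.052·91.75)²) = √(264.15091 + 22.76244) = 16.939 km
  → nearest: 5 (1.935 km)
Q4 at 34.445°N, 119.355°W:
  4: √((0.055·111.32)² + (0.084·91.75)²) = √(37.48623 + 59.39785) = 9.843 km
  5: √((0.113·111.32)² + (0.035·91.75)²) = √(158.23527 + 10.31213) = 12.983 km
  6: √((-0.020·111.32)² + (0.101·91.75)²) = √(4.95686 + 85.87266) = 9.530 km
  → nearest: 6 (9.530 km)
Q5 at 34.434°N, 119.306°W:
  4: √((0.066·111.32)² + (0.035·91.75)²) = √(53.98017 + 10.31213) = 8.018 km
  5: √((0.124·111.32)² + (-0.014·91.75)²) = √(190.54158 + 1.64994) = 13.863 km
  6: √((-0.009·111.32)² + (0.052·91.75)²) = √(1.00376 + 22.76244) = 4.875 km
  → nearest: 6 (4.875 km)

Q1→5; Q2→4; Q3→5; Q4→6; Q5→6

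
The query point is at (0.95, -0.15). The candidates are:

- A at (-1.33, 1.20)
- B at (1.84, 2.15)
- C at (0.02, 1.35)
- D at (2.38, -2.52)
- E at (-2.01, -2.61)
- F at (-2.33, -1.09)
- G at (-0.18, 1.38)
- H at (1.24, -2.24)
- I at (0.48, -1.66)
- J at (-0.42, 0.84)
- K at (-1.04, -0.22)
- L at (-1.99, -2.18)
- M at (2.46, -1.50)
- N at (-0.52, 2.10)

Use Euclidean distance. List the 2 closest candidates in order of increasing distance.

I, J

Distances from (0.95, -0.15):
A: √((-2.28)² + (1.35)²) = √(5.1984 + 1.8225) = 2.65
B: √((0.89)² + (2.30)²) = √(0.7921 + 5.2900) = 2.47
C: √((-0.93)² + (1.50)²) = √(0.8649 + 2.2500) = 1.76
D: √((1.43)² + (-2.37)²) = √(2.0449 + 5.6169) = 2.77
E: √((-2.96)² + (-2.46)²) = √(8.7616 + 6.0516) = 3.85
F: √((-3.28)² + (-0.94)²) = √(10.7584 + 0.8836) = 3.41
G: √((-1.13)² + (1.53)²) = √(1.2769 + 2.3409) = 1.90
H: √((0.29)² + (-2.09)²) = √(0.0841 + 4.3681) = 2.11
I: √((-0.47)² + (-1.51)²) = √(0.2209 + 2.2801) = 1.58
J: √((-1.37)² + (0.99)²) = √(1.8769 + 0.9801) = 1.69
K: √((-1.99)² + (-0.07)²) = √(3.9601 + 0.0049) = 1.99
L: √((-2.94)² + (-2.03)²) = √(8.6436 + 4.1209) = 3.57
M: √((1.51)² + (-1.35)²) = √(2.2801 + 1.8225) = 2.03
N: √((-1.47)² + (2.25)²) = √(2.1609 + 5.0625) = 2.69
Sorted: I (1.58) < J (1.69) < C (1.76) < G (1.90) < …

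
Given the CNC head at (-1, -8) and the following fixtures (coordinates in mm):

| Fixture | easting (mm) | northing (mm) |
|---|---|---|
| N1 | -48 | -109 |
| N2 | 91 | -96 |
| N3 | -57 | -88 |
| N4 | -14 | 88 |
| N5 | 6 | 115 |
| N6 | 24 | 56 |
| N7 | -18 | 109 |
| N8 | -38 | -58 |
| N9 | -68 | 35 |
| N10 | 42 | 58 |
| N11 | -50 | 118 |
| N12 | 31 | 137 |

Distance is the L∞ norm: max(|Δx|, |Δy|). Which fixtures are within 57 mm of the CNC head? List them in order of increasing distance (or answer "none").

Distances from (-1, -8):
N1: 101 mm
N2: 92 mm
N3: 80 mm
N4: 96 mm
N5: 123 mm
N6: 64 mm
N7: 117 mm
N8: 50 mm
N9: 67 mm
N10: 66 mm
N11: 126 mm
N12: 145 mm
Threshold 57 mm: N8 (50 mm) is within range.

N8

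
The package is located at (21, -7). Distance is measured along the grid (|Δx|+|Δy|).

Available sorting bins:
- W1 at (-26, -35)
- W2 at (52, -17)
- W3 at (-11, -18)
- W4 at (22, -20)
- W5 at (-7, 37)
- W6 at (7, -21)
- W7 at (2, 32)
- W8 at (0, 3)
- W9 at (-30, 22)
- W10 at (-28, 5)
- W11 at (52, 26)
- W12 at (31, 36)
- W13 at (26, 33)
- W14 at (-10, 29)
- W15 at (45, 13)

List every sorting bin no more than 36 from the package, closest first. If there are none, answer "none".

W4, W6, W8

Distances from (21, -7):
W1: |-47| + |-28| = 47 + 28 = 75
W2: |31| + |-10| = 31 + 10 = 41
W3: |-32| + |-11| = 32 + 11 = 43
W4: |1| + |-13| = 1 + 13 = 14
W5: |-28| + |44| = 28 + 44 = 72
W6: |-14| + |-14| = 14 + 14 = 28
W7: |-19| + |39| = 19 + 39 = 58
W8: |-21| + |10| = 21 + 10 = 31
W9: |-51| + |29| = 51 + 29 = 80
W10: |-49| + |12| = 49 + 12 = 61
W11: |31| + |33| = 31 + 33 = 64
W12: |10| + |43| = 10 + 43 = 53
W13: |5| + |40| = 5 + 40 = 45
W14: |-31| + |36| = 31 + 36 = 67
W15: |24| + |20| = 24 + 20 = 44
Threshold 36: W4 (14), W6 (28), W8 (31) are within range.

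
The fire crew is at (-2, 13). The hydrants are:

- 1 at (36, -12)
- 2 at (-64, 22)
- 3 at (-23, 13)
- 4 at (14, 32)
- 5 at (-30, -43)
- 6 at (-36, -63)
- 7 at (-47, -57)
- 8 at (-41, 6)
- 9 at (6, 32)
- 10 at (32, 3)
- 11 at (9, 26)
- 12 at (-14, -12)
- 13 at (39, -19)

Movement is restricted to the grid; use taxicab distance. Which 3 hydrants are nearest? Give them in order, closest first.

Distances from (-2, 13):
1: 63
2: 71
3: 21
4: 35
5: 84
6: 110
7: 115
8: 46
9: 27
10: 44
11: 24
12: 37
13: 73
Sorted: 3 (21) < 11 (24) < 9 (27) < 4 (35) < 12 (37) < …

3, 11, 9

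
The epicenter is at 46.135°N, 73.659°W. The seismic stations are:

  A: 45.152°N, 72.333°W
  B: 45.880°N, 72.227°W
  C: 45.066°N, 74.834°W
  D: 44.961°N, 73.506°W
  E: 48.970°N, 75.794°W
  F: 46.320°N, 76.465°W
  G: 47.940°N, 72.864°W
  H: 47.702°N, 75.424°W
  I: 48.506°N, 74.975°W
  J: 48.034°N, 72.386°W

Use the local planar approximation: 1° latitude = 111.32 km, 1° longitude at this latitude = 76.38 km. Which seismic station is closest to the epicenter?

Distances from 46.135°N, 73.659°W:
A: √((-0.983·111.32)² + (1.326·76.38)²) = √(11974.39089 + 10257.61409) = 149.104 km
B: √((-0.255·111.32)² + (1.432·76.38)²) = √(805.79906 + 11963.14438) = 113.000 km
C: √((-1.069·111.32)² + (-1.175·76.38)²) = √(14161.25704 + 8054.43426) = 149.049 km
D: √((-1.174·111.32)² + (0.153·76.38)²) = √(17079.79246 + 136.56587) = 131.211 km
E: √((2.835·111.32)² + (-2.135·76.38)²) = √(99598.43670 + 26592.24888) = 355.233 km
F: √((0.185·111.32)² + (-2.806·76.38)²) = √(424.12107 + 45934.03970) = 215.309 km
G: √((1.805·111.32)² + (0.795·76.38)²) = √(40373.90974 + 3687.17343) = 209.907 km
H: √((1.567·111.32)² + (-1.765·76.38)²) = √(30428.76935 + 18173.92483) = 220.460 km
I: √((2.371·111.32)² + (-1.316·76.38)²) = √(69664.17579 + 10103.48234) = 282.432 km
J: √((1.899·111.32)² + (1.273·76.38)²) = √(44688.55632 + 9454.01126) = 232.686 km
Minimum: B at 113.000 km.

B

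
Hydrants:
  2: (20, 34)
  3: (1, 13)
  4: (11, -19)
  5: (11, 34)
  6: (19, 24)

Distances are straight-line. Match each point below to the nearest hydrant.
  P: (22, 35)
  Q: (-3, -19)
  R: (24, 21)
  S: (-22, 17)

P→2; Q→4; R→6; S→3

P at (22, 35):
  2: √((-2)² + (-1)²) = √(4.000 + 1.000) = 2.2
  3: √((-21)² + (-22)²) = √(441.000 + 484.000) = 30.4
  4: √((-11)² + (-54)²) = √(121.000 + 2916.000) = 55.1
  5: √((-11)² + (-1)²) = √(121.000 + 1.000) = 11.0
  6: √((-3)² + (-11)²) = √(9.000 + 121.000) = 11.4
  → nearest: 2 (2.2)
Q at (-3, -19):
  2: √((23)² + (53)²) = √(529.000 + 2809.000) = 57.8
  3: √((4)² + (32)²) = √(16.000 + 1024.000) = 32.2
  4: √((14)² + (0)²) = √(196.000 + 0.000) = 14.0
  5: √((14)² + (53)²) = √(196.000 + 2809.000) = 54.8
  6: √((22)² + (43)²) = √(484.000 + 1849.000) = 48.3
  → nearest: 4 (14.0)
R at (24, 21):
  2: √((-4)² + (13)²) = √(16.000 + 169.000) = 13.6
  3: √((-23)² + (-8)²) = √(529.000 + 64.000) = 24.4
  4: √((-13)² + (-40)²) = √(169.000 + 1600.000) = 42.1
  5: √((-13)² + (13)²) = √(169.000 + 169.000) = 18.4
  6: √((-5)² + (3)²) = √(25.000 + 9.000) = 5.8
  → nearest: 6 (5.8)
S at (-22, 17):
  2: √((42)² + (17)²) = √(1764.000 + 289.000) = 45.3
  3: √((23)² + (-4)²) = √(529.000 + 16.000) = 23.3
  4: √((33)² + (-36)²) = √(1089.000 + 1296.000) = 48.8
  5: √((33)² + (17)²) = √(1089.000 + 289.000) = 37.1
  6: √((41)² + (7)²) = √(1681.000 + 49.000) = 41.6
  → nearest: 3 (23.3)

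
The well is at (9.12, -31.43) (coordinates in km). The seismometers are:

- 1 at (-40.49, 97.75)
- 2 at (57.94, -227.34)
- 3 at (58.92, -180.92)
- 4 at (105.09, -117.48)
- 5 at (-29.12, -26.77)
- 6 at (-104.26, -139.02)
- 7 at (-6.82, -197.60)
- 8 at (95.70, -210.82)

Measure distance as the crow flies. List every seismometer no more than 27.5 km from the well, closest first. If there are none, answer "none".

Distances from (9.12, -31.43):
1: √((-49.61)² + (129.18)²) = √(2461.1521 + 16687.4724) = 138.38 km
2: √((48.82)² + (-195.91)²) = √(2383.3924 + 38380.7281) = 201.90 km
3: √((49.80)² + (-149.49)²) = √(2480.0400 + 22347.2601) = 157.57 km
4: √((95.97)² + (-86.05)²) = √(9210.2409 + 7404.6025) = 128.90 km
5: √((-38.24)² + (4.66)²) = √(1462.2976 + 21.7156) = 38.52 km
6: √((-113.38)² + (-107.59)²) = √(12855.0244 + 11575.6081) = 156.30 km
7: √((-15.94)² + (-166.17)²) = √(254.0836 + 27612.4689) = 166.93 km
8: √((86.58)² + (-179.39)²) = √(7496.0964 + 32180.7721) = 199.19 km
Threshold 27.5 km: none within range.

none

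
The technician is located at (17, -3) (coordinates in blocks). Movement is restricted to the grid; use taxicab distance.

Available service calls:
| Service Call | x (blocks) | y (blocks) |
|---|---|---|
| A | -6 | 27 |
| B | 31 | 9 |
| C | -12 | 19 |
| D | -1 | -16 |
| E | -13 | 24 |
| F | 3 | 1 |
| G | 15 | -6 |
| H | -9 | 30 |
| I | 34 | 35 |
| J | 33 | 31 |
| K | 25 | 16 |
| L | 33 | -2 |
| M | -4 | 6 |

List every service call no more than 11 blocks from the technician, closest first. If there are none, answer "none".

G

Distances from (17, -3):
A: |-23| + |30| = 23 + 30 = 53 blocks
B: |14| + |12| = 14 + 12 = 26 blocks
C: |-29| + |22| = 29 + 22 = 51 blocks
D: |-18| + |-13| = 18 + 13 = 31 blocks
E: |-30| + |27| = 30 + 27 = 57 blocks
F: |-14| + |4| = 14 + 4 = 18 blocks
G: |-2| + |-3| = 2 + 3 = 5 blocks
H: |-26| + |33| = 26 + 33 = 59 blocks
I: |17| + |38| = 17 + 38 = 55 blocks
J: |16| + |34| = 16 + 34 = 50 blocks
K: |8| + |19| = 8 + 19 = 27 blocks
L: |16| + |1| = 16 + 1 = 17 blocks
M: |-21| + |9| = 21 + 9 = 30 blocks
Threshold 11 blocks: G (5 blocks) is within range.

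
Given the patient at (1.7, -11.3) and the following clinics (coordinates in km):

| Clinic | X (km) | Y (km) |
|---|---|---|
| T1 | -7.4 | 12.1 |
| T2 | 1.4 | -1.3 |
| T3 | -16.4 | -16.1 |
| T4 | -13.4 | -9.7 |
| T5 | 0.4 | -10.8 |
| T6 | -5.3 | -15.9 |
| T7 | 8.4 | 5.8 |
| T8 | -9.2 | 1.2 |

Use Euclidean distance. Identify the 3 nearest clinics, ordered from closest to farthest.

T5, T6, T2

Distances from (1.7, -11.3):
T1: √((-9.1)² + (23.4)²) = √(82.810 + 547.560) = 25.1 km
T2: √((-0.3)² + (10.0)²) = √(0.090 + 100.000) = 10.0 km
T3: √((-18.1)² + (-4.8)²) = √(327.610 + 23.040) = 18.7 km
T4: √((-15.1)² + (1.6)²) = √(228.010 + 2.560) = 15.2 km
T5: √((-1.3)² + (0.5)²) = √(1.690 + 0.250) = 1.4 km
T6: √((-7.0)² + (-4.6)²) = √(49.000 + 21.160) = 8.4 km
T7: √((6.7)² + (17.1)²) = √(44.890 + 292.410) = 18.4 km
T8: √((-10.9)² + (12.5)²) = √(118.810 + 156.250) = 16.6 km
Sorted: T5 (1.4 km) < T6 (8.4 km) < T2 (10.0 km) < T4 (15.2 km) < T8 (16.6 km) < …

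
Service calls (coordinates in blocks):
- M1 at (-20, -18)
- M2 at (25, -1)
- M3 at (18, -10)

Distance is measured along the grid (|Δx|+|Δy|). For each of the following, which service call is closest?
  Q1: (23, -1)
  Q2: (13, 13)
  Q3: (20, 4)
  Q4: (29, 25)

Q1→M2; Q2→M2; Q3→M2; Q4→M2

Q1 at (23, -1):
  M1: 60 blocks
  M2: 2 blocks
  M3: 14 blocks
  → nearest: M2 (2 blocks)
Q2 at (13, 13):
  M1: 64 blocks
  M2: 26 blocks
  M3: 28 blocks
  → nearest: M2 (26 blocks)
Q3 at (20, 4):
  M1: 62 blocks
  M2: 10 blocks
  M3: 16 blocks
  → nearest: M2 (10 blocks)
Q4 at (29, 25):
  M1: 92 blocks
  M2: 30 blocks
  M3: 46 blocks
  → nearest: M2 (30 blocks)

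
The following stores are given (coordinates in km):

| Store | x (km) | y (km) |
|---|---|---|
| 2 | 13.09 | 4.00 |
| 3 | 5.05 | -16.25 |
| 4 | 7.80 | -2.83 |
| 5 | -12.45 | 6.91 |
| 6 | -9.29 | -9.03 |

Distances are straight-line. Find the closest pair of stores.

2 and 4

Pairwise distances:
2–3: √((-8.04)² + (-20.25)²) = √(64.6416 + 410.0625) = 21.79 km
2–4: √((-5.29)² + (-6.83)²) = √(27.9841 + 46.6489) = 8.64 km
2–5: √((-25.54)² + (2.91)²) = √(652.2916 + 8.4681) = 25.71 km
2–6: √((-22.38)² + (-13.03)²) = √(500.8644 + 169.7809) = 25.90 km
3–4: √((2.75)² + (13.42)²) = √(7.5625 + 180.0964) = 13.70 km
3–5: √((-17.50)² + (23.16)²) = √(306.2500 + 536.3856) = 29.03 km
3–6: √((-14.34)² + (7.22)²) = √(205.6356 + 52.1284) = 16.06 km
4–5: √((-20.25)² + (9.74)²) = √(410.0625 + 94.8676) = 22.47 km
4–6: √((-17.09)² + (-6.20)²) = √(292.0681 + 38.4400) = 18.18 km
5–6: √((3.16)² + (-15.94)²) = √(9.9856 + 254.0836) = 16.25 km
Closest pair: 2–4 at 8.64 km.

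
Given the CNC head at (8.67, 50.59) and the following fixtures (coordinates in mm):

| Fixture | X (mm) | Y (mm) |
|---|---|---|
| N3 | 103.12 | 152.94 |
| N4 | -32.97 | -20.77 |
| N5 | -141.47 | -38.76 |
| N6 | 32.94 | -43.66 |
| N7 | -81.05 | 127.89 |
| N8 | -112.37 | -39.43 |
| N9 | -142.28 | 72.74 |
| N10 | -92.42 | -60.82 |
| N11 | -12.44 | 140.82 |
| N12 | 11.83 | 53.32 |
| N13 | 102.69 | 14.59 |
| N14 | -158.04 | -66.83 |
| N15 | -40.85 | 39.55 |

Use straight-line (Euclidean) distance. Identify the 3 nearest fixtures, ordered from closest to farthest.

Distances from (8.67, 50.59):
N3: 139.27 mm
N4: 82.62 mm
N5: 174.72 mm
N6: 97.32 mm
N7: 118.43 mm
N8: 150.85 mm
N9: 152.57 mm
N10: 150.44 mm
N11: 92.67 mm
N12: 4.18 mm
N13: 100.68 mm
N14: 203.91 mm
N15: 50.74 mm
Sorted: N12 (4.18 mm) < N15 (50.74 mm) < N4 (82.62 mm) < N11 (92.67 mm) < N6 (97.32 mm) < …

N12, N15, N4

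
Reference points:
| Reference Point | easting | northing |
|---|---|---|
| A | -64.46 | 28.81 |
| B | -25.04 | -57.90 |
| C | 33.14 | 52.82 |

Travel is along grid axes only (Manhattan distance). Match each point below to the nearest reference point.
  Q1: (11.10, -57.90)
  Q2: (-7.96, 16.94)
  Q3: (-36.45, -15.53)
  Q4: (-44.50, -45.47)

Q1→B; Q2→A; Q3→B; Q4→B

Q1 at (11.10, -57.90):
  A: 162.27
  B: 36.14
  C: 132.76
  → nearest: B (36.14)
Q2 at (-7.96, 16.94):
  A: 68.37
  B: 91.92
  C: 76.98
  → nearest: A (68.37)
Q3 at (-36.45, -15.53):
  A: 72.35
  B: 53.78
  C: 137.94
  → nearest: B (53.78)
Q4 at (-44.50, -45.47):
  A: 94.24
  B: 31.89
  C: 175.93
  → nearest: B (31.89)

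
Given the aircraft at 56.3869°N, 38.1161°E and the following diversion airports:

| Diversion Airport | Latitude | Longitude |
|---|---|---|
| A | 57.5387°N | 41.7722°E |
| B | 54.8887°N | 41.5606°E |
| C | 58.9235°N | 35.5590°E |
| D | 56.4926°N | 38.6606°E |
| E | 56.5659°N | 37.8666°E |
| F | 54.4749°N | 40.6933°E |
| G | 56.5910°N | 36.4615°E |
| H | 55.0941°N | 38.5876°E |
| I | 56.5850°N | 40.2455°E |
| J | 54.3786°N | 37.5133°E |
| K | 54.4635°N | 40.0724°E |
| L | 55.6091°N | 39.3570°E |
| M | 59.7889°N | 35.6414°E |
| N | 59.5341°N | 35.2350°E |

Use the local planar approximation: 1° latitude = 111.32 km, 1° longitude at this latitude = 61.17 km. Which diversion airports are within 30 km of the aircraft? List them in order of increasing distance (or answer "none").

Distances from 56.3869°N, 38.1161°E:
A: √((1.1518·111.32)² + (3.6561·61.17)²) = √(16439.951944 + 50016.476371) = 257.7914 km
B: √((-1.4982·111.32)² + (3.4445·61.17)²) = √(27815.442982 + 44394.517391) = 268.7191 km
C: √((2.5366·111.32)² + (-2.5571·61.17)²) = √(79735.252077 + 24466.530347) = 322.8030 km
D: √((0.1057·111.32)² + (0.5445·61.17)²) = √(138.451087 + 1109.360579) = 35.3244 km
E: √((0.1790·111.32)² + (-0.2495·61.17)²) = √(397.056635 + 232.926049) = 25.0995 km
F: √((-1.9120·111.32)² + (2.5772·61.17)²) = √(45302.500226 + 24852.678764) = 264.8682 km
G: √((0.2041·111.32)² + (-1.6546·61.17)²) = √(516.217121 + 10243.845058) = 103.7307 km
H: √((-1.2928·111.32)² + (0.4715·61.17)²) = √(20711.382159 + 831.841063) = 146.7761 km
I: √((0.1981·111.32)² + (2.1294·61.17)²) = √(486.312403 + 16966.468708) = 132.1090 km
J: √((-2.0083·111.32)² + (-0.6028·61.17)²) = √(49980.842422 + 1359.638483) = 226.5844 km
K: √((-1.9234·111.32)² + (1.9563·61.17)²) = √(45844.328808 + 14320.160015) = 245.2845 km
L: √((-0.7778·111.32)² + (1.2409·61.17)²) = √(7496.909581 + 5761.698520) = 115.1460 km
M: √((3.4020·111.32)² + (-2.4747·61.17)²) = √(143421.748849 + 22915.116928) = 407.8442 km
N: √((3.1472·111.32)² + (-2.8811·61.17)²) = √(122742.532726 + 31059.440339) = 392.1759 km
Threshold 30 km: E (25.0995 km) is within range.

E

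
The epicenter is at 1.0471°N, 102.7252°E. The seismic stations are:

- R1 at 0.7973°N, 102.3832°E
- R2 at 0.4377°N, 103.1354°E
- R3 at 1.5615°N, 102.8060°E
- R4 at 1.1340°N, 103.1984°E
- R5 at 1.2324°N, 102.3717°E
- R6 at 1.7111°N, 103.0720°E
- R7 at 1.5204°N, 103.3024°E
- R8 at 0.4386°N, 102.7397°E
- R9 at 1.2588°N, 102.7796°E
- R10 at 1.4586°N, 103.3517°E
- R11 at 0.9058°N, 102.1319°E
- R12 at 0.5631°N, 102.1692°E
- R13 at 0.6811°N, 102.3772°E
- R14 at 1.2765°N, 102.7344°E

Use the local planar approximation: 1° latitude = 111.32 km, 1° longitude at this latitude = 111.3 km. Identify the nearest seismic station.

R9

Distances from 1.0471°N, 102.7252°E:
R1: 47.1400 km
R2: 81.7707 km
R3: 57.9649 km
R4: 53.5482 km
R5: 44.4240 km
R6: 83.3877 km
R7: 83.0848 km
R8: 67.7574 km
R9: 24.3318 km
R10: 83.4301 km
R11: 67.8818 km
R12: 82.0513 km
R13: 56.2157 km
R14: 25.5573 km
Minimum: R9 at 24.3318 km.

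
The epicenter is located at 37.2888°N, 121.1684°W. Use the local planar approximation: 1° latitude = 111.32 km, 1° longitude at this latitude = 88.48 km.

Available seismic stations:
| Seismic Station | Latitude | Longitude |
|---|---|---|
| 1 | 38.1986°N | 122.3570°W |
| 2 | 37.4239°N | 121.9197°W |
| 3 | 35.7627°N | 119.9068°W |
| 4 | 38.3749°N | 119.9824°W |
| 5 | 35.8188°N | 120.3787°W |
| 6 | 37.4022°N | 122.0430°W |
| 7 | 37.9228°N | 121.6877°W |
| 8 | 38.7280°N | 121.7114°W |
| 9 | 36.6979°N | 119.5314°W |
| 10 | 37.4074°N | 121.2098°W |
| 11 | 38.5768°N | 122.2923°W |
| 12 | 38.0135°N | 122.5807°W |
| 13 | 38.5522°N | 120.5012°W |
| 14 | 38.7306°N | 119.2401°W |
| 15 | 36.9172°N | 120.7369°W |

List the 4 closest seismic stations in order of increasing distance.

Distances from 37.2888°N, 121.1684°W:
1: √((0.9098·111.32)² + (-1.1886·88.48)²) = √(10257.422877 + 11060.166879) = 146.0054 km
2: √((0.1351·111.32)² + (-0.7513·88.48)²) = √(226.181507 + 4418.928816) = 68.1550 km
3: √((-1.5261·111.32)² + (1.2616·88.48)²) = √(28861.066801 + 12460.446033) = 203.2769 km
4: √((1.0861·111.32)² + (1.1860·88.48)²) = √(14617.934875 + 11011.832734) = 160.0930 km
5: √((-1.4700·111.32)² + (0.7897·88.48)²) = √(26778.180512 + 4882.188056) = 177.9336 km
6: √((0.1134·111.32)² + (-0.8746·88.48)²) = √(159.357499 + 5988.377555) = 78.4075 km
7: √((0.6340·111.32)² + (-0.5193·88.48)²) = √(4981.095991 + 2111.187827) = 84.2157 km
8: √((1.4392·111.32)² + (-0.5430·88.48)²) = √(25667.802916 + 2308.287433) = 167.2605 km
9: √((-0.5909·111.32)² + (1.6370·88.48)²) = √(4326.875262 + 20979.135440) = 159.0786 km
10: √((0.1186·111.32)² + (-0.0414·88.48)²) = √(174.307379 + 13.418096) = 13.7013 km
11: √((1.2880·111.32)² + (-1.1239·88.48)²) = √(20557.870282 + 9888.845014) = 174.4899 km
12: √((0.7247·111.32)² + (-1.4123·88.48)²) = √(6508.230382 + 15615.077576) = 148.7391 km
13: √((1.2634·111.32)² + (0.6672·88.48)²) = √(19780.084403 + 3484.996154) = 152.5289 km
14: √((1.4418·111.32)² + (1.9283·88.48)²) = √(25760.627497 + 29109.813996) = 234.2444 km
15: √((-0.3716·111.32)² + (0.4315·88.48)²) = √(1711.188315 + 1457.645204) = 56.2924 km
Sorted: 10 (13.7013 km) < 15 (56.2924 km) < 2 (68.1550 km) < 6 (78.4075 km) < 7 (84.2157 km) < 1 (146.0054 km) < …

10, 15, 2, 6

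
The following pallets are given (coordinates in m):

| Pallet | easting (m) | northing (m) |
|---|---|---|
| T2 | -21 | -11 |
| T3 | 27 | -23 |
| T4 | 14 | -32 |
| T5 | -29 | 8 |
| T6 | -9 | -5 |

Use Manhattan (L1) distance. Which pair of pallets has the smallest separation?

Pairwise distances:
T2–T6: 18 m
T3–T4: 22 m
T2–T5: 27 m
T5–T6: 33 m
T4–T6: 50 m
T3–T6: 54 m
T2–T4: 56 m
T2–T3: 60 m
T4–T5: 83 m
T3–T5: 87 m
Closest pair: T2–T6 at 18 m.

T2 and T6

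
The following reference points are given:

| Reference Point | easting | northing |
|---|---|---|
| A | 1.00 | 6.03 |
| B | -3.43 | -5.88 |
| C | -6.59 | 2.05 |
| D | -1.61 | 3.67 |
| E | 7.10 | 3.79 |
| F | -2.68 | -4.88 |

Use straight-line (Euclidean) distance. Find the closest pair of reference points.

B and F

Pairwise distances:
B–F: 1.25
A–D: 3.52
C–D: 5.24
A–E: 6.50
C–F: 7.96
B–C: 8.54
A–C: 8.57
D–F: 8.62
D–E: 8.71
B–D: 9.72
A–F: 11.51
A–B: 12.71
E–F: 13.07
C–E: 13.80
B–E: 14.30
Closest pair: B–F at 1.25.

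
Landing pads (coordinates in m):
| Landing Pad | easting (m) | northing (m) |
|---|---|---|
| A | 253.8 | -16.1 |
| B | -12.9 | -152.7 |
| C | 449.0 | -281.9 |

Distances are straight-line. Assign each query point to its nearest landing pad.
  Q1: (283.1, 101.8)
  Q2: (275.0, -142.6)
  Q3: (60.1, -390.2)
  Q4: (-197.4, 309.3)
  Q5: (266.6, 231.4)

Q1 at (283.1, 101.8):
  A: 121.5 m
  B: 390.4 m
  C: 418.0 m
  → nearest: A (121.5 m)
Q2 at (275.0, -142.6):
  A: 128.3 m
  B: 288.1 m
  C: 222.9 m
  → nearest: A (128.3 m)
Q3 at (60.1, -390.2):
  A: 421.3 m
  B: 248.5 m
  C: 403.7 m
  → nearest: B (248.5 m)
Q4 at (-197.4, 309.3):
  A: 556.3 m
  B: 497.5 m
  C: 876.0 m
  → nearest: B (497.5 m)
Q5 at (266.6, 231.4):
  A: 247.8 m
  B: 475.0 m
  C: 544.7 m
  → nearest: A (247.8 m)

Q1→A; Q2→A; Q3→B; Q4→B; Q5→A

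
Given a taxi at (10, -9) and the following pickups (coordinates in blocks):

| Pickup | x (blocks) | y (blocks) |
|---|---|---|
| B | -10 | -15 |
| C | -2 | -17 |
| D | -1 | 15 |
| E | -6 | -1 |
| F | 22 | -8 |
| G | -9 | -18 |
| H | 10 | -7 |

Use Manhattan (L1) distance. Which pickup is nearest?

Distances from (10, -9):
B: |-20| + |-6| = 20 + 6 = 26 blocks
C: |-12| + |-8| = 12 + 8 = 20 blocks
D: |-11| + |24| = 11 + 24 = 35 blocks
E: |-16| + |8| = 16 + 8 = 24 blocks
F: |12| + |1| = 12 + 1 = 13 blocks
G: |-19| + |-9| = 19 + 9 = 28 blocks
H: |0| + |2| = 0 + 2 = 2 blocks
Minimum: H at 2 blocks.

H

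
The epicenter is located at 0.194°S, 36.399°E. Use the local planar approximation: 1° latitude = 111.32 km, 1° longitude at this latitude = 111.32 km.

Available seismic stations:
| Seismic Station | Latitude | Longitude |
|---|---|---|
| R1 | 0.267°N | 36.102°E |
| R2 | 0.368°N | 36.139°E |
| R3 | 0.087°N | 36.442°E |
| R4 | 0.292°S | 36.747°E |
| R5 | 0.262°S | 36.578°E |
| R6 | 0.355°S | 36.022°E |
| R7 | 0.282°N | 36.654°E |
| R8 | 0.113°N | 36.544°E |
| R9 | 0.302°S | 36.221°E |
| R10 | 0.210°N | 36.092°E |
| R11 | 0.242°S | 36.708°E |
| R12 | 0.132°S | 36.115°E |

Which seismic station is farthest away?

R2

Distances from 0.194°S, 36.399°E:
R1: √((0.461·111.32)² + (-0.297·111.32)²) = √(2633.59049 + 1093.09849) = 61.047 km
R2: √((0.562·111.32)² + (-0.260·111.32)²) = √(3913.98382 + 837.70883) = 68.933 km
R3: √((0.281·111.32)² + (0.043·111.32)²) = √(978.49596 + 22.91307) = 31.645 km
R4: √((-0.098·111.32)² + (0.348·111.32)²) = √(119.01414 + 1500.73801) = 40.246 km
R5: √((-0.068·111.32)² + (0.179·111.32)²) = √(57.30127 + 397.05663) = 21.316 km
R6: √((-0.161·111.32)² + (-0.377·111.32)²) = √(321.21672 + 1761.28281) = 45.634 km
R7: √((0.476·111.32)² + (0.255·111.32)²) = √(2807.76206 + 805.79906) = 60.113 km
R8: √((0.307·111.32)² + (0.145·111.32)²) = √(1167.94703 + 260.54479) = 37.795 km
R9: √((-0.108·111.32)² + (-0.178·111.32)²) = √(144.54195 + 392.63264) = 23.177 km
R10: √((0.404·111.32)² + (-0.307·111.32)²) = √(2022.59591 + 1167.94703) = 56.485 km
R11: √((-0.048·111.32)² + (0.309·111.32)²) = √(28.55150 + 1183.21415) = 34.810 km
R12: √((0.062·111.32)² + (-0.284·111.32)²) = √(47.63540 + 999.50064) = 32.359 km
Maximum: R2 at 68.933 km.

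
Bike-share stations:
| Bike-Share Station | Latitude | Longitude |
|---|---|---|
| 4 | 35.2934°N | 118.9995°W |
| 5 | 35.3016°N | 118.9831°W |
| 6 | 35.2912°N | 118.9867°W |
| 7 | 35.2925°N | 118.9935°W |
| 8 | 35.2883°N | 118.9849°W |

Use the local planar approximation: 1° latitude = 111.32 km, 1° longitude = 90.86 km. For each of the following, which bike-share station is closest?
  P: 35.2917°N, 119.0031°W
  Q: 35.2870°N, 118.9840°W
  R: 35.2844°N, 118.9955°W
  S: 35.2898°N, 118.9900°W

P at 35.2917°N, 119.0031°W:
  4: 0.3779 km
  5: 2.1253 km
  6: 1.4911 km
  7: 0.8768 km
  8: 1.6964 km
  → nearest: 4 (0.3779 km)
Q at 35.2870°N, 118.9840°W:
  4: 1.5783 km
  5: 1.6273 km
  6: 0.5280 km
  7: 1.0583 km
  8: 0.1662 km
  → nearest: 8 (0.1662 km)
R at 35.2844°N, 118.9955°W:
  4: 1.0658 km
  5: 2.2216 km
  6: 1.1011 km
  7: 0.9198 km
  8: 1.0564 km
  → nearest: 7 (0.9198 km)
S at 35.2898°N, 118.9900°W:
  4: 0.9517 km
  5: 1.4555 km
  6: 0.3379 km
  7: 0.4376 km
  8: 0.4926 km
  → nearest: 6 (0.3379 km)

P→4; Q→8; R→7; S→6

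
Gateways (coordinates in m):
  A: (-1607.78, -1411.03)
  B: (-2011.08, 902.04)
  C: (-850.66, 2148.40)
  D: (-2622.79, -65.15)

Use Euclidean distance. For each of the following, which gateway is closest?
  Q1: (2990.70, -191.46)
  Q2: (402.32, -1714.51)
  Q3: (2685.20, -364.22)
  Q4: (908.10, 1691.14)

Q1→C; Q2→A; Q3→C; Q4→C

Q1 at (2990.70, -191.46):
  A: 4757.45 m
  B: 5119.92 m
  C: 4497.89 m
  D: 5614.91 m
  → nearest: C (4497.89 m)
Q2 at (402.32, -1714.51):
  A: 2032.88 m
  B: 3559.61 m
  C: 4061.04 m
  D: 3445.53 m
  → nearest: A (2032.88 m)
Q3 at (2685.20, -364.22):
  A: 4418.77 m
  B: 4864.00 m
  C: 4337.69 m
  D: 5316.41 m
  → nearest: C (4337.69 m)
Q4 at (908.10, 1691.14):
  A: 3994.13 m
  B: 3023.95 m
  C: 1817.23 m
  D: 3943.57 m
  → nearest: C (1817.23 m)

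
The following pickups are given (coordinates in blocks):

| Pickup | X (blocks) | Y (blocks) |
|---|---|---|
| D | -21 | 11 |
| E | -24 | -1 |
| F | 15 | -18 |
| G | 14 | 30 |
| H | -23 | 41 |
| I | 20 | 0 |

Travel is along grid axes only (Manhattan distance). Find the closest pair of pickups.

Pairwise distances:
D–E: |-3| + |-12| = 3 + 12 = 15 blocks
F–I: |5| + |18| = 5 + 18 = 23 blocks
D–H: |-2| + |30| = 2 + 30 = 32 blocks
G–I: |6| + |-30| = 6 + 30 = 36 blocks
E–H: |1| + |42| = 1 + 42 = 43 blocks
E–I: |44| + |1| = 44 + 1 = 45 blocks
G–H: |-37| + |11| = 37 + 11 = 48 blocks
F–G: |-1| + |48| = 1 + 48 = 49 blocks
D–I: |41| + |-11| = 41 + 11 = 52 blocks
D–G: |35| + |19| = 35 + 19 = 54 blocks
E–F: |39| + |-17| = 39 + 17 = 56 blocks
D–F: |36| + |-29| = 36 + 29 = 65 blocks
E–G: |38| + |31| = 38 + 31 = 69 blocks
H–I: |43| + |-41| = 43 + 41 = 84 blocks
F–H: |-38| + |59| = 38 + 59 = 97 blocks
Closest pair: D–E at 15 blocks.

D and E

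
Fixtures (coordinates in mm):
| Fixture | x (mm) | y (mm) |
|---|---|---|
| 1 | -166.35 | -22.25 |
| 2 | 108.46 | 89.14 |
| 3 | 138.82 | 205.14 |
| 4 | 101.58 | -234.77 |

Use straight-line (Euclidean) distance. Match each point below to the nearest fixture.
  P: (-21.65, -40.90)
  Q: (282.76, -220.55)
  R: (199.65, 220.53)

P→1; Q→4; R→3

P at (-21.65, -40.90):
  1: √((-144.70)² + (18.65)²) = √(20938.0900 + 347.8225) = 145.90 mm
  2: √((130.11)² + (130.04)²) = √(16928.6121 + 16910.4016) = 183.95 mm
  3: √((160.47)² + (246.04)²) = √(25750.6209 + 60535.6816) = 293.75 mm
  4: √((123.23)² + (-193.87)²) = √(15185.6329 + 37585.5769) = 229.72 mm
  → nearest: 1 (145.90 mm)
Q at (282.76, -220.55):
  1: √((-449.11)² + (198.30)²) = √(201699.7921 + 39322.8900) = 490.94 mm
  2: √((-174.30)² + (309.69)²) = √(30380.4900 + 95907.8961) = 355.37 mm
  3: √((-143.94)² + (425.69)²) = √(20718.7236 + 181211.9761) = 449.37 mm
  4: √((-181.18)² + (-14.22)²) = √(32826.1924 + 202.2084) = 181.74 mm
  → nearest: 4 (181.74 mm)
R at (199.65, 220.53):
  1: √((-366.00)² + (-242.78)²) = √(133956.0000 + 58942.1284) = 439.20 mm
  2: √((-91.19)² + (-131.39)²) = √(8315.6161 + 17263.3321) = 159.93 mm
  3: √((-60.83)² + (-15.39)²) = √(3700.2889 + 236.8521) = 62.75 mm
  4: √((-98.07)² + (-455.30)²) = √(9617.7249 + 207298.0900) = 465.74 mm
  → nearest: 3 (62.75 mm)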